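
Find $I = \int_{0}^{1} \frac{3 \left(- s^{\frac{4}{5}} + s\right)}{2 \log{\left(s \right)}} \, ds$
$\log{\left(\frac{10 \sqrt{10}}{27} \right)}$

Replace the exponent $1$ by a parameter $a$: let $I(a) = \int_{0}^{1} \frac{3 \left(- s^{\frac{4}{5}} + s^{a}\right)}{2 \log{\left(s \right)}} \, ds$.

Since $\dfrac{\partial}{\partial a}\,s^{a} = s^{a} \ln s$, the $\ln s$ in the denominator cancels and
$$\frac{dI}{da} = \int_{0}^{1} \frac{3}{2} s^{a} \, ds = \frac{3}{2} \left[\frac{s^{a+1}}{a+1}\right]_0^1 = \frac{3}{2 \left(a + 1\right)}.$$

Integrating with respect to $a$ gives $I(a) = \log{\left(\frac{5 \sqrt{5} \left(a + 1\right)^{\frac{3}{2}}}{27} \right)} + C$.

At $a = \frac{4}{5}$ the integrand is identically $0$, so $I(\frac{4}{5}) = 0$. The closed form gives $0$, hence $C = 0$.

Setting $a = 1$:
$$I = \log{\left(\frac{10 \sqrt{10}}{27} \right)}.$$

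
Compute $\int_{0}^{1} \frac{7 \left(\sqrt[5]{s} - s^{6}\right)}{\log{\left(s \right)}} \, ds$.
$\log{\left(\frac{279936}{64339296875} \right)}$

Introduce a parameter $a$ in the exponent: let $I(a) = \int_{0}^{1} \frac{7 \left(- s^{6} + s^{a}\right)}{\log{\left(s \right)}} \, ds$.

Since $\dfrac{\partial}{\partial a}\,s^{a} = s^{a} \ln s$, the $\ln s$ in the denominator cancels and
$$\frac{dI}{da} = \int_{0}^{1} 7 s^{a} \, ds = 7 \left[\frac{s^{a+1}}{a+1}\right]_0^1 = \frac{7}{a + 1}.$$

Integrating with respect to $a$ gives $I(a) = \log{\left(\frac{\left(a + 1\right)^{7}}{823543} \right)} + C$.

At $a = 6$ the integrand is identically $0$, so $I(6) = 0$. The closed form gives $0$, hence $C = 0$.

Setting $a = \frac{1}{5}$:
$$I = \log{\left(\frac{279936}{64339296875} \right)}.$$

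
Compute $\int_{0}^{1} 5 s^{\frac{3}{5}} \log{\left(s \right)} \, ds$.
$- \frac{125}{64}$

Begin with the known integral
$$J(a) = \int_{0}^{1} 5 s^{a} \, ds = \frac{5}{a + 1}.$$

Differentiating under the integral sign brings down a factor of $\ln s$:
$$\frac{dJ}{da} = \int_{0}^{1} 5 s^{a} \log{\left(s \right)} \, ds = - \frac{5}{\left(a + 1\right)^{2}}.$$

The integral on the left is $I$, so $I = - \frac{5}{\left(a + 1\right)^{2}}$.

Setting $a = \frac{3}{5}$:
$$I = - \frac{125}{64}.$$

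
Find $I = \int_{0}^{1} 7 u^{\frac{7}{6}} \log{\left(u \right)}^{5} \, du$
$- \frac{39191040}{4826809}$

Consider the simpler parametrised integral
$$J(a) = \int_{0}^{1} 7 u^{a} \, du = \frac{7}{a + 1}.$$

Differentiating under the integral sign brings down a factor of $\ln u$:
$$\frac{dJ}{da} = \int_{0}^{1} 7 u^{a} \log{\left(u \right)} \, du = - \frac{7}{\left(a + 1\right)^{2}}.$$

Repeating $5$ times in total — each differentiation brings down another $\ln u$ — gives
$$\frac{d^{5}J}{da^{5}} = \int_{0}^{1} 7 u^{a} \log{\left(u \right)}^{5} \, du = - \frac{840}{\left(a + 1\right)^{6}},$$
and the integrand here is exactly the target integrand, so $I = - \frac{840}{\left(a + 1\right)^{6}}$.

Setting $a = \frac{7}{6}$:
$$I = - \frac{39191040}{4826809}.$$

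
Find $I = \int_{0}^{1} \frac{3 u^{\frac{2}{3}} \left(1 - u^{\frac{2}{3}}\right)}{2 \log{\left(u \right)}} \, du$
$\log{\left(\frac{5 \sqrt{35}}{49} \right)}$

Replace the exponent $\frac{2}{3}$ by a parameter $a$: let $I(a) = \int_{0}^{1} \frac{3 \left(- u^{\frac{4}{3}} + u^{a}\right)}{2 \log{\left(u \right)}} \, du$.

Since $\dfrac{\partial}{\partial a}\,u^{a} = u^{a} \ln u$, the $\ln u$ in the denominator cancels and
$$\frac{dI}{da} = \int_{0}^{1} \frac{3}{2} u^{a} \, du = \frac{3}{2} \left[\frac{u^{a+1}}{a+1}\right]_0^1 = \frac{3}{2 \left(a + 1\right)}.$$

Integrating with respect to $a$ gives $I(a) = \log{\left(\frac{3 \sqrt{21} \left(a + 1\right)^{\frac{3}{2}}}{49} \right)} + C$.

At $a = \frac{4}{3}$ the integrand is identically $0$, so $I(\frac{4}{3}) = 0$. The closed form gives $0$, hence $C = 0$.

Setting $a = \frac{2}{3}$:
$$I = \log{\left(\frac{5 \sqrt{35}}{49} \right)}.$$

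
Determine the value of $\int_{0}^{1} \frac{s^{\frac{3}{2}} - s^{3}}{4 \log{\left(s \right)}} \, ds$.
$\log{\left(\frac{\sqrt[4]{10}}{2} \right)}$

Replace the exponent $3$ by a parameter $a$: let $I(a) = \int_{0}^{1} \frac{s^{\frac{3}{2}} - s^{a}}{4 \log{\left(s \right)}} \, ds$.

Since $\dfrac{\partial}{\partial a}\,s^{a} = s^{a} \ln s$, the $\ln s$ in the denominator cancels and
$$\frac{dI}{da} = \int_{0}^{1} - \frac{1}{4} s^{a} \, ds = - \frac{1}{4} \left[\frac{s^{a+1}}{a+1}\right]_0^1 = - \frac{1}{4 a + 4}.$$

Integrating with respect to $a$ gives $I(a) = - \frac{\log{\left(a + 1 \right)}}{4} - \frac{\log{\left(2 \right)}}{4} + \frac{\log{\left(5 \right)}}{4} + C$.

At $a = \frac{3}{2}$ the integrand is identically $0$, so $I(\frac{3}{2}) = 0$. The closed form gives $0$, hence $C = 0$.

Setting $a = 3$:
$$I = \log{\left(\frac{\sqrt[4]{10}}{2} \right)}.$$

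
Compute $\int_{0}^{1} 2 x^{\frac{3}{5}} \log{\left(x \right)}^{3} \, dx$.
$- \frac{1875}{1024}$

Start from the elementary integral
$$J(a) = \int_{0}^{1} 2 x^{a} \, dx = \frac{2}{a + 1}.$$

Differentiating under the integral sign brings down a factor of $\ln x$:
$$\frac{dJ}{da} = \int_{0}^{1} 2 x^{a} \log{\left(x \right)} \, dx = - \frac{2}{\left(a + 1\right)^{2}}.$$

Repeating $3$ times in total — each differentiation brings down another $\ln x$ — gives
$$\frac{d^{3}J}{da^{3}} = \int_{0}^{1} 2 x^{a} \log{\left(x \right)}^{3} \, dx = - \frac{12}{\left(a + 1\right)^{4}},$$
and the integrand here is exactly the target integrand, so $I = - \frac{12}{\left(a + 1\right)^{4}}$.

Setting $a = \frac{3}{5}$:
$$I = - \frac{1875}{1024}.$$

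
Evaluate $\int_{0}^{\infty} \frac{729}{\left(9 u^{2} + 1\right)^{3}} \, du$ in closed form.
$\frac{729 \pi}{16}$

Start from the standard arctangent integral
$$J(a) = \int_{0}^{\infty} \frac{1}{a^{2} + u^{2}} \, du = \frac{\pi}{2 a}.$$

Differentiating under the integral sign with respect to $a$,
$$\frac{dJ}{da} = \int_{0}^{\infty} - \frac{2 a}{\left(a^{2} + u^{2}\right)^{2}} \, du = - \frac{\pi}{2 a^{2}},$$
so $\int_{0}^{\infty} \frac{1}{\left(a^{2} + u^{2}\right)^{2}} \, du = \frac{\pi}{4 a^{3}}$.

Repeating — each differentiation of $1/(u^2+a^2)^j$ produces $-2ja/(u^2+a^2)^{j+1}$ — and dividing through by $-2ja$ at each step yields, after $2$ differentiations in total,
$$\int_{0}^{\infty} \frac{1}{\left(a^{2} + u^{2}\right)^{3}} \, du = \frac{3 \pi}{16 a^{5}}.$$

Setting $a = \frac{1}{3}$:
$$I = \frac{729 \pi}{16}.$$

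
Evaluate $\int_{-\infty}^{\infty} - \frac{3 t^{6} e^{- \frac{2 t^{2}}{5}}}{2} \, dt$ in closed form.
$- \frac{5625 \sqrt{10} \sqrt{\pi}}{256}$

Begin with the known integral
$$J(a) = \int_{-\infty}^{\infty} - \frac{3 e^{- a t^{2}}}{2} \, dt = - \frac{3 \sqrt{\pi}}{2 \sqrt{a}}.$$

Differentiating under the integral sign brings down a factor of $(-t^2)$:
$$\frac{dJ}{da} = \int_{-\infty}^{\infty} \frac{3 t^{2} e^{- a t^{2}}}{2} \, dt = \frac{3 \sqrt{\pi}}{4 a^{\frac{3}{2}}}.$$

Repeating $3$ times in total — each differentiation brings down another $(-t^2)$ — gives
$$\frac{d^{3}J}{da^{3}} = \int_{-\infty}^{\infty} \frac{3 t^{6} e^{- a t^{2}}}{2} \, dt = \frac{45 \sqrt{\pi}}{16 a^{\frac{7}{2}}},$$
and the integrand here is $(-1)^{3}$ times the target integrand, so $I = (-1)^{3}\,\frac{d^{3}J}{da^{3}} = - \frac{45 \sqrt{\pi}}{16 a^{\frac{7}{2}}}$.

Setting $a = \frac{2}{5}$:
$$I = - \frac{5625 \sqrt{10} \sqrt{\pi}}{256}.$$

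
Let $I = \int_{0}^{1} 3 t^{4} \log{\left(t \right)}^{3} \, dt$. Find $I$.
$- \frac{18}{625}$

Begin with the known integral
$$J(a) = \int_{0}^{1} 3 t^{a} \, dt = \frac{3}{a + 1}.$$

Differentiating under the integral sign brings down a factor of $\ln t$:
$$\frac{dJ}{da} = \int_{0}^{1} 3 t^{a} \log{\left(t \right)} \, dt = - \frac{3}{\left(a + 1\right)^{2}}.$$

Repeating $3$ times in total — each differentiation brings down another $\ln t$ — gives
$$\frac{d^{3}J}{da^{3}} = \int_{0}^{1} 3 t^{a} \log{\left(t \right)}^{3} \, dt = - \frac{18}{\left(a + 1\right)^{4}},$$
and the integrand here is exactly the target integrand, so $I = - \frac{18}{\left(a + 1\right)^{4}}$.

Setting $a = 4$:
$$I = - \frac{18}{625}.$$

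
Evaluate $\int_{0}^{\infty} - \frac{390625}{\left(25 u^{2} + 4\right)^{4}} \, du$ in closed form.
$- \frac{390625 \pi}{4096}$

Start from the standard arctangent integral
$$J(a) = \int_{0}^{\infty} - \frac{1}{a^{2} + u^{2}} \, du = - \frac{\pi}{2 a}.$$

Differentiating under the integral sign with respect to $a$,
$$\frac{dJ}{da} = \int_{0}^{\infty} \frac{2 a}{\left(a^{2} + u^{2}\right)^{2}} \, du = \frac{\pi}{2 a^{2}},$$
so $\int_{0}^{\infty} - \frac{1}{\left(a^{2} + u^{2}\right)^{2}} \, du = - \frac{\pi}{4 a^{3}}$.

Repeating — each differentiation of $1/(u^2+a^2)^j$ produces $-2ja/(u^2+a^2)^{j+1}$ — and dividing through by $-2ja$ at each step yields, after $3$ differentiations in total,
$$\int_{0}^{\infty} - \frac{1}{\left(a^{2} + u^{2}\right)^{4}} \, du = - \frac{5 \pi}{32 a^{7}}.$$

Setting $a = \frac{2}{5}$:
$$I = - \frac{390625 \pi}{4096}.$$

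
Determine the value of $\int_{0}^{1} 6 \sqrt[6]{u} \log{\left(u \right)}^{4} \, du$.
$\frac{1119744}{16807}$

Begin with the known integral
$$J(a) = \int_{0}^{1} 6 u^{a} \, du = \frac{6}{a + 1}.$$

Differentiating under the integral sign brings down a factor of $\ln u$:
$$\frac{dJ}{da} = \int_{0}^{1} 6 u^{a} \log{\left(u \right)} \, du = - \frac{6}{\left(a + 1\right)^{2}}.$$

Repeating $4$ times in total — each differentiation brings down another $\ln u$ — gives
$$\frac{d^{4}J}{da^{4}} = \int_{0}^{1} 6 u^{a} \log{\left(u \right)}^{4} \, du = \frac{144}{\left(a + 1\right)^{5}},$$
and the integrand here is exactly the target integrand, so $I = \frac{144}{\left(a + 1\right)^{5}}$.

Setting $a = \frac{1}{6}$:
$$I = \frac{1119744}{16807}.$$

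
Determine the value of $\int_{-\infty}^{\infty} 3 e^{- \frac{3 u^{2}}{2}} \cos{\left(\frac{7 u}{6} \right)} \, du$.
$\frac{\sqrt{6} \sqrt{\pi}}{e^{\frac{49}{216}}}$

Define $I(b) = \int_{-\infty}^{\infty} 3 e^{- \frac{3 u^{2}}{2}} \cos{\left(b u \right)} \, du$.

Differentiating under the integral sign,
$$I'(b) = \int_{-\infty}^{\infty} - 3 u e^{- \frac{3 u^{2}}{2}} \sin{\left(b u \right)} \, du.$$

Integrate $\int_{-\infty}^{\infty} u \sin(b u)\, e^{- \frac{3 u^{2}}{2}}\, du$ by parts with $w = \sin(b u)$ and $dv = u\, e^{- \frac{3 u^{2}}{2}}\, du$, giving $v = - \frac{e^{- \frac{3 u^{2}}{2}}}{3}$. The boundary term vanishes and
$$\int_{-\infty}^{\infty} u \sin(b u)\, e^{- \frac{3 u^{2}}{2}}\, du = \frac{b}{3} \int_{-\infty}^{\infty} \cos(b u)\, e^{- \frac{3 u^{2}}{2}}\, du,$$
so $I'(b) = - \frac{b}{3}\, I(b)$.

This is a separable first-order ODE; solving with the initial condition $I(0) = \int_{-\infty}^{\infty} 3 e^{- \frac{3 u^{2}}{2}}\,du = \sqrt{6} \sqrt{\pi}$ gives
$$I(b) = \sqrt{6} \sqrt{\pi} e^{- \frac{b^{2}}{6}}.$$

Setting $b = \frac{7}{6}$:
$$I = \frac{\sqrt{6} \sqrt{\pi}}{e^{\frac{49}{216}}}.$$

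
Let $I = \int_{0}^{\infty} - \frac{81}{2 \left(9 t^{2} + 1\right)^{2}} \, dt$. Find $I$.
$- \frac{27 \pi}{8}$

Begin with the known result
$$J(a) = \int_{0}^{\infty} - \frac{1}{2 \left(a^{2} + t^{2}\right)} \, dt = - \frac{\pi}{4 a}.$$

Differentiating under the integral sign with respect to $a$,
$$\frac{dJ}{da} = \int_{0}^{\infty} \frac{a}{\left(a^{2} + t^{2}\right)^{2}} \, dt = \frac{\pi}{4 a^{2}},$$
so $\int_{0}^{\infty} - \frac{1}{2 \left(a^{2} + t^{2}\right)^{2}} \, dt = - \frac{\pi}{8 a^{3}}$.

Setting $a = \frac{1}{3}$:
$$I = - \frac{27 \pi}{8}.$$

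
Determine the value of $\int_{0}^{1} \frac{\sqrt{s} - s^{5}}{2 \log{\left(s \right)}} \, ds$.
$- \log{\left(2 \right)}$

Consider the one-parameter family: let $I(a) = \int_{0}^{1} \frac{- s^{5} + s^{a}}{2 \log{\left(s \right)}} \, ds$.

Since $\dfrac{\partial}{\partial a}\,s^{a} = s^{a} \ln s$, the $\ln s$ in the denominator cancels and
$$\frac{dI}{da} = \int_{0}^{1} \frac{1}{2} s^{a} \, ds = \frac{1}{2} \left[\frac{s^{a+1}}{a+1}\right]_0^1 = \frac{1}{2 \left(a + 1\right)}.$$

Integrating with respect to $a$ gives $I(a) = \frac{\log{\left(a + 1 \right)}}{2} - \frac{\log{\left(6 \right)}}{2} + C$.

At $a = 5$ the integrand is identically $0$, so $I(5) = 0$. The closed form gives $0$, hence $C = 0$.

Setting $a = \frac{1}{2}$:
$$I = - \log{\left(2 \right)}.$$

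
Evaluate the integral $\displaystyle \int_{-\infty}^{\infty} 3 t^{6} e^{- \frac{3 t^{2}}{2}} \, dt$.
$\frac{5 \sqrt{6} \sqrt{\pi}}{9}$

Start from the elementary integral
$$J(a) = \int_{-\infty}^{\infty} 3 e^{- a t^{2}} \, dt = \frac{3 \sqrt{\pi}}{\sqrt{a}}.$$

Differentiating under the integral sign brings down a factor of $(-t^2)$:
$$\frac{dJ}{da} = \int_{-\infty}^{\infty} - 3 t^{2} e^{- a t^{2}} \, dt = - \frac{3 \sqrt{\pi}}{2 a^{\frac{3}{2}}}.$$

Repeating $3$ times in total — each differentiation brings down another $(-t^2)$ — gives
$$\frac{d^{3}J}{da^{3}} = \int_{-\infty}^{\infty} - 3 t^{6} e^{- a t^{2}} \, dt = - \frac{45 \sqrt{\pi}}{8 a^{\frac{7}{2}}},$$
and the integrand here is $(-1)^{3}$ times the target integrand, so $I = (-1)^{3}\,\frac{d^{3}J}{da^{3}} = \frac{45 \sqrt{\pi}}{8 a^{\frac{7}{2}}}$.

Setting $a = \frac{3}{2}$:
$$I = \frac{5 \sqrt{6} \sqrt{\pi}}{9}.$$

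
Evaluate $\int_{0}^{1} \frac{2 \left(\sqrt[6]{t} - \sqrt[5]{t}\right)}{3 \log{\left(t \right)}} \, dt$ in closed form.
$\log{\left(\frac{210^{\frac{2}{3}}}{36} \right)}$

Consider the one-parameter family: let $I(a) = \int_{0}^{1} \frac{2 \left(- \sqrt[5]{t} + t^{a}\right)}{3 \log{\left(t \right)}} \, dt$.

Since $\dfrac{\partial}{\partial a}\,t^{a} = t^{a} \ln t$, the $\ln t$ in the denominator cancels and
$$\frac{dI}{da} = \int_{0}^{1} \frac{2}{3} t^{a} \, dt = \frac{2}{3} \left[\frac{t^{a+1}}{a+1}\right]_0^1 = \frac{2}{3 \left(a + 1\right)}.$$

Integrating with respect to $a$ gives $I(a) = \log{\left(\frac{5^{\frac{2}{3}} \sqrt[3]{6} \left(a + 1\right)^{\frac{2}{3}}}{6} \right)} + C$.

At $a = \frac{1}{5}$ the integrand is identically $0$, so $I(\frac{1}{5}) = 0$. The closed form gives $0$, hence $C = 0$.

Setting $a = \frac{1}{6}$:
$$I = \log{\left(\frac{210^{\frac{2}{3}}}{36} \right)}.$$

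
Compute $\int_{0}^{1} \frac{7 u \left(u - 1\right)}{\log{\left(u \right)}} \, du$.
$\log{\left(\frac{2187}{128} \right)}$

Replace the exponent $1$ by a parameter $a$: let $I(a) = \int_{0}^{1} \frac{7 \left(u^{2} - u^{a}\right)}{\log{\left(u \right)}} \, du$.

Since $\dfrac{\partial}{\partial a}\,u^{a} = u^{a} \ln u$, the $\ln u$ in the denominator cancels and
$$\frac{dI}{da} = \int_{0}^{1} -7 u^{a} \, du = -7 \left[\frac{u^{a+1}}{a+1}\right]_0^1 = - \frac{7}{a + 1}.$$

Integrating with respect to $a$ gives $I(a) = \log{\left(\frac{2187}{\left(a + 1\right)^{7}} \right)} + C$.

At $a = 2$ the integrand is identically $0$, so $I(2) = 0$. The closed form gives $0$, hence $C = 0$.

Setting $a = 1$:
$$I = \log{\left(\frac{2187}{128} \right)}.$$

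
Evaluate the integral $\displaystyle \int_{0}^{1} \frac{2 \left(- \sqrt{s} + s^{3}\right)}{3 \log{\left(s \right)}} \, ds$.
$\log{\left(\frac{4 \sqrt[3]{3}}{3} \right)}$

Replace the exponent $3$ by a parameter $a$: let $I(a) = \int_{0}^{1} \frac{2 \left(- \sqrt{s} + s^{a}\right)}{3 \log{\left(s \right)}} \, ds$.

Since $\dfrac{\partial}{\partial a}\,s^{a} = s^{a} \ln s$, the $\ln s$ in the denominator cancels and
$$\frac{dI}{da} = \int_{0}^{1} \frac{2}{3} s^{a} \, ds = \frac{2}{3} \left[\frac{s^{a+1}}{a+1}\right]_0^1 = \frac{2}{3 \left(a + 1\right)}.$$

Integrating with respect to $a$ gives $I(a) = \log{\left(\frac{2^{\frac{2}{3}} \sqrt[3]{3} \left(a + 1\right)^{\frac{2}{3}}}{3} \right)} + C$.

At $a = \frac{1}{2}$ the integrand is identically $0$, so $I(\frac{1}{2}) = 0$. The closed form gives $0$, hence $C = 0$.

Setting $a = 3$:
$$I = \log{\left(\frac{4 \sqrt[3]{3}}{3} \right)}.$$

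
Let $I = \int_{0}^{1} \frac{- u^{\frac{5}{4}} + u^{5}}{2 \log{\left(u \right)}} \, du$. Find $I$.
$\log{\left(\frac{2 \sqrt{6}}{3} \right)}$

Introduce a parameter $a$ in the exponent: let $I(a) = \int_{0}^{1} \frac{- u^{\frac{5}{4}} + u^{a}}{2 \log{\left(u \right)}} \, du$.

Since $\dfrac{\partial}{\partial a}\,u^{a} = u^{a} \ln u$, the $\ln u$ in the denominator cancels and
$$\frac{dI}{da} = \int_{0}^{1} \frac{1}{2} u^{a} \, du = \frac{1}{2} \left[\frac{u^{a+1}}{a+1}\right]_0^1 = \frac{1}{2 \left(a + 1\right)}.$$

Integrating with respect to $a$ gives $I(a) = \log{\left(\frac{2 \sqrt{a + 1}}{3} \right)} + C$.

At $a = \frac{5}{4}$ the integrand is identically $0$, so $I(\frac{5}{4}) = 0$. The closed form gives $0$, hence $C = 0$.

Setting $a = 5$:
$$I = \log{\left(\frac{2 \sqrt{6}}{3} \right)}.$$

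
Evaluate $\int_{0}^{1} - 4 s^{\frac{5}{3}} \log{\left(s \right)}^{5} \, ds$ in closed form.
$\frac{10935}{8192}$

Begin with the known integral
$$J(a) = \int_{0}^{1} - 4 s^{a} \, ds = - \frac{4}{a + 1}.$$

Differentiating under the integral sign brings down a factor of $\ln s$:
$$\frac{dJ}{da} = \int_{0}^{1} - 4 s^{a} \log{\left(s \right)} \, ds = \frac{4}{\left(a + 1\right)^{2}}.$$

Repeating $5$ times in total — each differentiation brings down another $\ln s$ — gives
$$\frac{d^{5}J}{da^{5}} = \int_{0}^{1} - 4 s^{a} \log{\left(s \right)}^{5} \, ds = \frac{480}{\left(a + 1\right)^{6}},$$
and the integrand here is exactly the target integrand, so $I = \frac{480}{\left(a + 1\right)^{6}}$.

Setting $a = \frac{5}{3}$:
$$I = \frac{10935}{8192}.$$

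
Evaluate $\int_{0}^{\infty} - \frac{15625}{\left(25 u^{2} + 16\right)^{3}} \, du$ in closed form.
$- \frac{9375 \pi}{16384}$

Start from the standard arctangent integral
$$J(a) = \int_{0}^{\infty} - \frac{1}{a^{2} + u^{2}} \, du = - \frac{\pi}{2 a}.$$

Differentiating under the integral sign with respect to $a$,
$$\frac{dJ}{da} = \int_{0}^{\infty} \frac{2 a}{\left(a^{2} + u^{2}\right)^{2}} \, du = \frac{\pi}{2 a^{2}},$$
so $\int_{0}^{\infty} - \frac{1}{\left(a^{2} + u^{2}\right)^{2}} \, du = - \frac{\pi}{4 a^{3}}$.

Repeating — each differentiation of $1/(u^2+a^2)^j$ produces $-2ja/(u^2+a^2)^{j+1}$ — and dividing through by $-2ja$ at each step yields, after $2$ differentiations in total,
$$\int_{0}^{\infty} - \frac{1}{\left(a^{2} + u^{2}\right)^{3}} \, du = - \frac{3 \pi}{16 a^{5}}.$$

Setting $a = \frac{4}{5}$:
$$I = - \frac{9375 \pi}{16384}.$$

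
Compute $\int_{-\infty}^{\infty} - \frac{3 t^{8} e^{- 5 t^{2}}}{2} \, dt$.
$- \frac{63 \sqrt{5} \sqrt{\pi}}{20000}$

Begin with the known integral
$$J(a) = \int_{-\infty}^{\infty} - \frac{3 e^{- a t^{2}}}{2} \, dt = - \frac{3 \sqrt{\pi}}{2 \sqrt{a}}.$$

Differentiating under the integral sign brings down a factor of $(-t^2)$:
$$\frac{dJ}{da} = \int_{-\infty}^{\infty} \frac{3 t^{2} e^{- a t^{2}}}{2} \, dt = \frac{3 \sqrt{\pi}}{4 a^{\frac{3}{2}}}.$$

Repeating $4$ times in total — each differentiation brings down another $(-t^2)$ — gives
$$\frac{d^{4}J}{da^{4}} = \int_{-\infty}^{\infty} - \frac{3 t^{8} e^{- a t^{2}}}{2} \, dt = - \frac{315 \sqrt{\pi}}{32 a^{\frac{9}{2}}},$$
and the integrand here is exactly the target integrand, so $I = - \frac{315 \sqrt{\pi}}{32 a^{\frac{9}{2}}}$.

Setting $a = 5$:
$$I = - \frac{63 \sqrt{5} \sqrt{\pi}}{20000}.$$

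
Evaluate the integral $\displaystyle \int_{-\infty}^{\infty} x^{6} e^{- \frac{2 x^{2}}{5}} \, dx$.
$\frac{1875 \sqrt{10} \sqrt{\pi}}{128}$

Consider the simpler parametrised integral
$$J(a) = \int_{-\infty}^{\infty} e^{- a x^{2}} \, dx = \frac{\sqrt{\pi}}{\sqrt{a}}.$$

Differentiating under the integral sign brings down a factor of $(-x^2)$:
$$\frac{dJ}{da} = \int_{-\infty}^{\infty} - x^{2} e^{- a x^{2}} \, dx = - \frac{\sqrt{\pi}}{2 a^{\frac{3}{2}}}.$$

Repeating $3$ times in total — each differentiation brings down another $(-x^2)$ — gives
$$\frac{d^{3}J}{da^{3}} = \int_{-\infty}^{\infty} - x^{6} e^{- a x^{2}} \, dx = - \frac{15 \sqrt{\pi}}{8 a^{\frac{7}{2}}},$$
and the integrand here is $(-1)^{3}$ times the target integrand, so $I = (-1)^{3}\,\frac{d^{3}J}{da^{3}} = \frac{15 \sqrt{\pi}}{8 a^{\frac{7}{2}}}$.

Setting $a = \frac{2}{5}$:
$$I = \frac{1875 \sqrt{10} \sqrt{\pi}}{128}.$$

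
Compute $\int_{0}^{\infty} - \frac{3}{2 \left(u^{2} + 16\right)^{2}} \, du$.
$- \frac{3 \pi}{512}$

Recall the elementary integral
$$J(a) = \int_{0}^{\infty} - \frac{3}{2 \left(a^{2} + u^{2}\right)} \, du = - \frac{3 \pi}{4 a}.$$

Differentiating under the integral sign with respect to $a$,
$$\frac{dJ}{da} = \int_{0}^{\infty} \frac{3 a}{\left(a^{2} + u^{2}\right)^{2}} \, du = \frac{3 \pi}{4 a^{2}},$$
so $\int_{0}^{\infty} - \frac{3}{2 \left(a^{2} + u^{2}\right)^{2}} \, du = - \frac{3 \pi}{8 a^{3}}$.

Setting $a = 4$:
$$I = - \frac{3 \pi}{512}.$$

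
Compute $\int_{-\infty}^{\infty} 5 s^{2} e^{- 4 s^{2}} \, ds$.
$\frac{5 \sqrt{\pi}}{16}$

Start from the elementary integral
$$J(a) = \int_{-\infty}^{\infty} 5 e^{- a s^{2}} \, ds = \frac{5 \sqrt{\pi}}{\sqrt{a}}.$$

Differentiating under the integral sign brings down a factor of $(-s^2)$:
$$\frac{dJ}{da} = \int_{-\infty}^{\infty} - 5 s^{2} e^{- a s^{2}} \, ds = - \frac{5 \sqrt{\pi}}{2 a^{\frac{3}{2}}}.$$

The integral on the left is $-I$, so $I = \frac{5 \sqrt{\pi}}{2 a^{\frac{3}{2}}}$.

Setting $a = 4$:
$$I = \frac{5 \sqrt{\pi}}{16}.$$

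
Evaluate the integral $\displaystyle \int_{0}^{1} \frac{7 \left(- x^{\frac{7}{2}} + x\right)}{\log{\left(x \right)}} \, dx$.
$\log{\left(\frac{16384}{4782969} \right)}$

Replace the exponent $\frac{7}{2}$ by a parameter $a$: let $I(a) = \int_{0}^{1} \frac{7 \left(x - x^{a}\right)}{\log{\left(x \right)}} \, dx$.

Since $\dfrac{\partial}{\partial a}\,x^{a} = x^{a} \ln x$, the $\ln x$ in the denominator cancels and
$$\frac{dI}{da} = \int_{0}^{1} -7 x^{a} \, dx = -7 \left[\frac{x^{a+1}}{a+1}\right]_0^1 = - \frac{7}{a + 1}.$$

Integrating with respect to $a$ gives $I(a) = \log{\left(\frac{128}{\left(a + 1\right)^{7}} \right)} + C$.

At $a = 1$ the integrand is identically $0$, so $I(1) = 0$. The closed form gives $0$, hence $C = 0$.

Setting $a = \frac{7}{2}$:
$$I = \log{\left(\frac{16384}{4782969} \right)}.$$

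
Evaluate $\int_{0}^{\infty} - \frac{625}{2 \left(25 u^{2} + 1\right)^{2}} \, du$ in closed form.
$- \frac{125 \pi}{8}$

Begin with the known result
$$J(a) = \int_{0}^{\infty} - \frac{1}{2 \left(a^{2} + u^{2}\right)} \, du = - \frac{\pi}{4 a}.$$

Differentiating under the integral sign with respect to $a$,
$$\frac{dJ}{da} = \int_{0}^{\infty} \frac{a}{\left(a^{2} + u^{2}\right)^{2}} \, du = \frac{\pi}{4 a^{2}},$$
so $\int_{0}^{\infty} - \frac{1}{2 \left(a^{2} + u^{2}\right)^{2}} \, du = - \frac{\pi}{8 a^{3}}$.

Setting $a = \frac{1}{5}$:
$$I = - \frac{125 \pi}{8}.$$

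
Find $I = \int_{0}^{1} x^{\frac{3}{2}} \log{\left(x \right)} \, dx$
$- \frac{4}{25}$

Start from the elementary integral
$$J(a) = \int_{0}^{1} x^{a} \, dx = \frac{1}{a + 1}.$$

Differentiating under the integral sign brings down a factor of $\ln x$:
$$\frac{dJ}{da} = \int_{0}^{1} x^{a} \log{\left(x \right)} \, dx = - \frac{1}{\left(a + 1\right)^{2}}.$$

The integral on the left is $I$, so $I = - \frac{1}{\left(a + 1\right)^{2}}$.

Setting $a = \frac{3}{2}$:
$$I = - \frac{4}{25}.$$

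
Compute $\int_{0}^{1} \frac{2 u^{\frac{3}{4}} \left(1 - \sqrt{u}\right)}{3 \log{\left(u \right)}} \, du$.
$- \log{\left(3 \right)} - \frac{\log{\left(21 \right)}}{3} + \log{\left(7 \right)}$

Replace the exponent $\frac{5}{4}$ by a parameter $a$: let $I(a) = \int_{0}^{1} \frac{2 \left(u^{\frac{3}{4}} - u^{a}\right)}{3 \log{\left(u \right)}} \, du$.

Since $\dfrac{\partial}{\partial a}\,u^{a} = u^{a} \ln u$, the $\ln u$ in the denominator cancels and
$$\frac{dI}{da} = \int_{0}^{1} - \frac{2}{3} u^{a} \, du = - \frac{2}{3} \left[\frac{u^{a+1}}{a+1}\right]_0^1 = - \frac{2}{3 a + 3}.$$

Integrating with respect to $a$ gives $I(a) = - \log{\left(\frac{2 \sqrt[3]{14} \left(a + 1\right)^{\frac{2}{3}}}{7} \right)} + C$.

At $a = \frac{3}{4}$ the integrand is identically $0$, so $I(\frac{3}{4}) = 0$. The closed form gives $0$, hence $C = 0$.

Setting $a = \frac{5}{4}$:
$$I = - \log{\left(3 \right)} - \frac{\log{\left(21 \right)}}{3} + \log{\left(7 \right)}.$$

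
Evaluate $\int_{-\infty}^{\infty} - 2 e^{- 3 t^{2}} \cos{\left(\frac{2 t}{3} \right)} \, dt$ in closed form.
$- \frac{2 \sqrt{3} \sqrt{\pi}}{3 e^{\frac{1}{27}}}$

Define $I(b) = \int_{-\infty}^{\infty} - 2 e^{- 3 t^{2}} \cos{\left(b t \right)} \, dt$.

Differentiating under the integral sign,
$$I'(b) = \int_{-\infty}^{\infty} 2 t e^{- 3 t^{2}} \sin{\left(b t \right)} \, dt.$$

Integrate $\int_{-\infty}^{\infty} t \sin(b t)\, e^{- 3 t^{2}}\, dt$ by parts with $u = \sin(b t)$ and $dv = t\, e^{- 3 t^{2}}\, dt$, giving $v = - \frac{e^{- 3 t^{2}}}{6}$. The boundary term vanishes and
$$\int_{-\infty}^{\infty} t \sin(b t)\, e^{- 3 t^{2}}\, dt = \frac{b}{6} \int_{-\infty}^{\infty} \cos(b t)\, e^{- 3 t^{2}}\, dt,$$
so $I'(b) = - \frac{b}{6}\, I(b)$.

This is a separable first-order ODE; solving with the initial condition $I(0) = \int_{-\infty}^{\infty} - 2 e^{- 3 t^{2}}\,dt = - \frac{2 \sqrt{3} \sqrt{\pi}}{3}$ gives
$$I(b) = - \frac{2 \sqrt{3} \sqrt{\pi} e^{- \frac{b^{2}}{12}}}{3}.$$

Setting $b = \frac{2}{3}$:
$$I = - \frac{2 \sqrt{3} \sqrt{\pi}}{3 e^{\frac{1}{27}}}.$$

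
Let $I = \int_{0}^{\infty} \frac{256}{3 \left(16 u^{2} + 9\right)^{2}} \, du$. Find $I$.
$\frac{16 \pi}{81}$

Recall the elementary integral
$$J(a) = \int_{0}^{\infty} \frac{1}{3 \left(a^{2} + u^{2}\right)} \, du = \frac{\pi}{6 a}.$$

Differentiating under the integral sign with respect to $a$,
$$\frac{dJ}{da} = \int_{0}^{\infty} - \frac{2 a}{3 \left(a^{2} + u^{2}\right)^{2}} \, du = - \frac{\pi}{6 a^{2}},$$
so $\int_{0}^{\infty} \frac{1}{3 \left(a^{2} + u^{2}\right)^{2}} \, du = \frac{\pi}{12 a^{3}}$.

Setting $a = \frac{3}{4}$:
$$I = \frac{16 \pi}{81}.$$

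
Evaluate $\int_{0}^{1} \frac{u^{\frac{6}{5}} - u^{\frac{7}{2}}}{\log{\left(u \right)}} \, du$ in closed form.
$- \log{\left(45 \right)} + \log{\left(22 \right)}$

Consider the one-parameter family: let $I(a) = \int_{0}^{1} \frac{u^{\frac{6}{5}} - u^{a}}{\log{\left(u \right)}} \, du$.

Since $\dfrac{\partial}{\partial a}\,u^{a} = u^{a} \ln u$, the $\ln u$ in the denominator cancels and
$$\frac{dI}{da} = \int_{0}^{1} -1 u^{a} \, du = -1 \left[\frac{u^{a+1}}{a+1}\right]_0^1 = - \frac{1}{a + 1}.$$

Integrating with respect to $a$ gives $I(a) = - \log{\left(\frac{5 a}{11} + \frac{5}{11} \right)} + C$.

At $a = \frac{6}{5}$ the integrand is identically $0$, so $I(\frac{6}{5}) = 0$. The closed form gives $0$, hence $C = 0$.

Setting $a = \frac{7}{2}$:
$$I = - \log{\left(45 \right)} + \log{\left(22 \right)}.$$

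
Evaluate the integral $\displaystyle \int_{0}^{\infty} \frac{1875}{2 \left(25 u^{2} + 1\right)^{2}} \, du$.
$\frac{375 \pi}{8}$

Start from the standard arctangent integral
$$J(a) = \int_{0}^{\infty} \frac{3}{2 \left(a^{2} + u^{2}\right)} \, du = \frac{3 \pi}{4 a}.$$

Differentiating under the integral sign with respect to $a$,
$$\frac{dJ}{da} = \int_{0}^{\infty} - \frac{3 a}{\left(a^{2} + u^{2}\right)^{2}} \, du = - \frac{3 \pi}{4 a^{2}},$$
so $\int_{0}^{\infty} \frac{3}{2 \left(a^{2} + u^{2}\right)^{2}} \, du = \frac{3 \pi}{8 a^{3}}$.

Setting $a = \frac{1}{5}$:
$$I = \frac{375 \pi}{8}.$$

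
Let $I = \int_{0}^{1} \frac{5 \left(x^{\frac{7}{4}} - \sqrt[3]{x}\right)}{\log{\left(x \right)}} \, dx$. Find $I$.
$\log{\left(\frac{39135393}{1048576} \right)}$

Introduce a parameter $a$ in the exponent: let $I(a) = \int_{0}^{1} \frac{5 \left(- \sqrt[3]{x} + x^{a}\right)}{\log{\left(x \right)}} \, dx$.

Since $\dfrac{\partial}{\partial a}\,x^{a} = x^{a} \ln x$, the $\ln x$ in the denominator cancels and
$$\frac{dI}{da} = \int_{0}^{1} 5 x^{a} \, dx = 5 \left[\frac{x^{a+1}}{a+1}\right]_0^1 = \frac{5}{a + 1}.$$

Integrating with respect to $a$ gives $I(a) = \log{\left(\frac{243 \left(a + 1\right)^{5}}{1024} \right)} + C$.

At $a = \frac{1}{3}$ the integrand is identically $0$, so $I(\frac{1}{3}) = 0$. The closed form gives $0$, hence $C = 0$.

Setting $a = \frac{7}{4}$:
$$I = \log{\left(\frac{39135393}{1048576} \right)}.$$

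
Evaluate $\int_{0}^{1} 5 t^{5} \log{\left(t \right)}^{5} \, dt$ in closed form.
$- \frac{25}{1944}$

Begin with the known integral
$$J(a) = \int_{0}^{1} 5 t^{a} \, dt = \frac{5}{a + 1}.$$

Differentiating under the integral sign brings down a factor of $\ln t$:
$$\frac{dJ}{da} = \int_{0}^{1} 5 t^{a} \log{\left(t \right)} \, dt = - \frac{5}{\left(a + 1\right)^{2}}.$$

Repeating $5$ times in total — each differentiation brings down another $\ln t$ — gives
$$\frac{d^{5}J}{da^{5}} = \int_{0}^{1} 5 t^{a} \log{\left(t \right)}^{5} \, dt = - \frac{600}{\left(a + 1\right)^{6}},$$
and the integrand here is exactly the target integrand, so $I = - \frac{600}{\left(a + 1\right)^{6}}$.

Setting $a = 5$:
$$I = - \frac{25}{1944}.$$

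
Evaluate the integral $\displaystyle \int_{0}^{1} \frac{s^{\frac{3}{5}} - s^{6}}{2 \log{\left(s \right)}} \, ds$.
$\log{\left(\frac{2 \sqrt{70}}{35} \right)}$

Replace the exponent $\frac{3}{5}$ by a parameter $a$: let $I(a) = \int_{0}^{1} \frac{- s^{6} + s^{a}}{2 \log{\left(s \right)}} \, ds$.

Since $\dfrac{\partial}{\partial a}\,s^{a} = s^{a} \ln s$, the $\ln s$ in the denominator cancels and
$$\frac{dI}{da} = \int_{0}^{1} \frac{1}{2} s^{a} \, ds = \frac{1}{2} \left[\frac{s^{a+1}}{a+1}\right]_0^1 = \frac{1}{2 \left(a + 1\right)}.$$

Integrating with respect to $a$ gives $I(a) = \frac{\log{\left(a + 1 \right)}}{2} - \frac{\log{\left(7 \right)}}{2} + C$.

At $a = 6$ the integrand is identically $0$, so $I(6) = 0$. The closed form gives $0$, hence $C = 0$.

Setting $a = \frac{3}{5}$:
$$I = \log{\left(\frac{2 \sqrt{70}}{35} \right)}.$$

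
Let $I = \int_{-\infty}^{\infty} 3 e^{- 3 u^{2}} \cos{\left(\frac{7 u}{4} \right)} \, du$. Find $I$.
$\frac{\sqrt{3} \sqrt{\pi}}{e^{\frac{49}{192}}}$

Define $I(b) = \int_{-\infty}^{\infty} 3 e^{- 3 u^{2}} \cos{\left(b u \right)} \, du$.

Differentiating under the integral sign,
$$I'(b) = \int_{-\infty}^{\infty} - 3 u e^{- 3 u^{2}} \sin{\left(b u \right)} \, du.$$

Integrate $\int_{-\infty}^{\infty} u \sin(b u)\, e^{- 3 u^{2}}\, du$ by parts with $w = \sin(b u)$ and $dv = u\, e^{- 3 u^{2}}\, du$, giving $v = - \frac{e^{- 3 u^{2}}}{6}$. The boundary term vanishes and
$$\int_{-\infty}^{\infty} u \sin(b u)\, e^{- 3 u^{2}}\, du = \frac{b}{6} \int_{-\infty}^{\infty} \cos(b u)\, e^{- 3 u^{2}}\, du,$$
so $I'(b) = - \frac{b}{6}\, I(b)$.

This is a separable first-order ODE; solving with the initial condition $I(0) = \int_{-\infty}^{\infty} 3 e^{- 3 u^{2}}\,du = \sqrt{3} \sqrt{\pi}$ gives
$$I(b) = \sqrt{3} \sqrt{\pi} e^{- \frac{b^{2}}{12}}.$$

Setting $b = \frac{7}{4}$:
$$I = \frac{\sqrt{3} \sqrt{\pi}}{e^{\frac{49}{192}}}.$$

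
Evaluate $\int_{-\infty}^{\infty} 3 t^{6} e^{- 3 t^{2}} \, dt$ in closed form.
$\frac{5 \sqrt{3} \sqrt{\pi}}{72}$

Begin with the known integral
$$J(a) = \int_{-\infty}^{\infty} 3 e^{- a t^{2}} \, dt = \frac{3 \sqrt{\pi}}{\sqrt{a}}.$$

Differentiating under the integral sign brings down a factor of $(-t^2)$:
$$\frac{dJ}{da} = \int_{-\infty}^{\infty} - 3 t^{2} e^{- a t^{2}} \, dt = - \frac{3 \sqrt{\pi}}{2 a^{\frac{3}{2}}}.$$

Repeating $3$ times in total — each differentiation brings down another $(-t^2)$ — gives
$$\frac{d^{3}J}{da^{3}} = \int_{-\infty}^{\infty} - 3 t^{6} e^{- a t^{2}} \, dt = - \frac{45 \sqrt{\pi}}{8 a^{\frac{7}{2}}},$$
and the integrand here is $(-1)^{3}$ times the target integrand, so $I = (-1)^{3}\,\frac{d^{3}J}{da^{3}} = \frac{45 \sqrt{\pi}}{8 a^{\frac{7}{2}}}$.

Setting $a = 3$:
$$I = \frac{5 \sqrt{3} \sqrt{\pi}}{72}.$$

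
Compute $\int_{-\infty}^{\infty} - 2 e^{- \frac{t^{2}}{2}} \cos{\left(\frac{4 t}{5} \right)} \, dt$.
$- \frac{2 \sqrt{2} \sqrt{\pi}}{e^{\frac{8}{25}}}$

Let $b$ denote the cosine frequency and define $I(b) = \int_{-\infty}^{\infty} - 2 e^{- \frac{t^{2}}{2}} \cos{\left(b t \right)} \, dt$.

Differentiating under the integral sign,
$$I'(b) = \int_{-\infty}^{\infty} 2 t e^{- \frac{t^{2}}{2}} \sin{\left(b t \right)} \, dt.$$

Integrate $\int_{-\infty}^{\infty} t \sin(b t)\, e^{- \frac{t^{2}}{2}}\, dt$ by parts with $u = \sin(b t)$ and $dv = t\, e^{- \frac{t^{2}}{2}}\, dt$, giving $v = - e^{- \frac{t^{2}}{2}}$. The boundary term vanishes and
$$\int_{-\infty}^{\infty} t \sin(b t)\, e^{- \frac{t^{2}}{2}}\, dt = b \int_{-\infty}^{\infty} \cos(b t)\, e^{- \frac{t^{2}}{2}}\, dt,$$
so $I'(b) = - b\, I(b)$.

This is a separable first-order ODE; solving with the initial condition $I(0) = \int_{-\infty}^{\infty} - 2 e^{- \frac{t^{2}}{2}}\,dt = - 2 \sqrt{2} \sqrt{\pi}$ gives
$$I(b) = - 2 \sqrt{2} \sqrt{\pi} e^{- \frac{b^{2}}{2}}.$$

Setting $b = \frac{4}{5}$:
$$I = - \frac{2 \sqrt{2} \sqrt{\pi}}{e^{\frac{8}{25}}}.$$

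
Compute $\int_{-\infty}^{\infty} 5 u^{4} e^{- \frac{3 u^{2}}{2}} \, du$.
$\frac{5 \sqrt{6} \sqrt{\pi}}{9}$

Consider the simpler parametrised integral
$$J(a) = \int_{-\infty}^{\infty} 5 e^{- a u^{2}} \, du = \frac{5 \sqrt{\pi}}{\sqrt{a}}.$$

Differentiating under the integral sign brings down a factor of $(-u^2)$:
$$\frac{dJ}{da} = \int_{-\infty}^{\infty} - 5 u^{2} e^{- a u^{2}} \, du = - \frac{5 \sqrt{\pi}}{2 a^{\frac{3}{2}}}.$$

Repeating twice in total — each differentiation brings down another $(-u^2)$ — gives
$$\frac{d^{2}J}{da^{2}} = \int_{-\infty}^{\infty} 5 u^{4} e^{- a u^{2}} \, du = \frac{15 \sqrt{\pi}}{4 a^{\frac{5}{2}}},$$
and the integrand here is exactly the target integrand, so $I = \frac{15 \sqrt{\pi}}{4 a^{\frac{5}{2}}}$.

Setting $a = \frac{3}{2}$:
$$I = \frac{5 \sqrt{6} \sqrt{\pi}}{9}.$$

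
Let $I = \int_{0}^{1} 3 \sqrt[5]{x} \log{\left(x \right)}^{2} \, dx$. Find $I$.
$\frac{125}{36}$

Start from the elementary integral
$$J(a) = \int_{0}^{1} 3 x^{a} \, dx = \frac{3}{a + 1}.$$

Differentiating under the integral sign brings down a factor of $\ln x$:
$$\frac{dJ}{da} = \int_{0}^{1} 3 x^{a} \log{\left(x \right)} \, dx = - \frac{3}{\left(a + 1\right)^{2}}.$$

Repeating twice in total — each differentiation brings down another $\ln x$ — gives
$$\frac{d^{2}J}{da^{2}} = \int_{0}^{1} 3 x^{a} \log{\left(x \right)}^{2} \, dx = \frac{6}{\left(a + 1\right)^{3}},$$
and the integrand here is exactly the target integrand, so $I = \frac{6}{\left(a + 1\right)^{3}}$.

Setting $a = \frac{1}{5}$:
$$I = \frac{125}{36}.$$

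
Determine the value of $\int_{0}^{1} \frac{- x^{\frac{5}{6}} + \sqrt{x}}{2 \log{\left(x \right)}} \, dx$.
$- \frac{\log{\left(11 \right)}}{2} + \log{\left(3 \right)}$

Introduce a parameter $a$ in the exponent: let $I(a) = \int_{0}^{1} \frac{- x^{\frac{5}{6}} + x^{a}}{2 \log{\left(x \right)}} \, dx$.

Since $\dfrac{\partial}{\partial a}\,x^{a} = x^{a} \ln x$, the $\ln x$ in the denominator cancels and
$$\frac{dI}{da} = \int_{0}^{1} \frac{1}{2} x^{a} \, dx = \frac{1}{2} \left[\frac{x^{a+1}}{a+1}\right]_0^1 = \frac{1}{2 \left(a + 1\right)}.$$

Integrating with respect to $a$ gives $I(a) = \log{\left(\frac{\sqrt{66} \sqrt{a + 1}}{11} \right)} + C$.

At $a = \frac{5}{6}$ the integrand is identically $0$, so $I(\frac{5}{6}) = 0$. The closed form gives $0$, hence $C = 0$.

Setting $a = \frac{1}{2}$:
$$I = - \frac{\log{\left(11 \right)}}{2} + \log{\left(3 \right)}.$$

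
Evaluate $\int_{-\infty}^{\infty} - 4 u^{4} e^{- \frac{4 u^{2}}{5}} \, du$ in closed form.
$- \frac{75 \sqrt{5} \sqrt{\pi}}{32}$

Start from the elementary integral
$$J(a) = \int_{-\infty}^{\infty} - 4 e^{- a u^{2}} \, du = - \frac{4 \sqrt{\pi}}{\sqrt{a}}.$$

Differentiating under the integral sign brings down a factor of $(-u^2)$:
$$\frac{dJ}{da} = \int_{-\infty}^{\infty} 4 u^{2} e^{- a u^{2}} \, du = \frac{2 \sqrt{\pi}}{a^{\frac{3}{2}}}.$$

Repeating twice in total — each differentiation brings down another $(-u^2)$ — gives
$$\frac{d^{2}J}{da^{2}} = \int_{-\infty}^{\infty} - 4 u^{4} e^{- a u^{2}} \, du = - \frac{3 \sqrt{\pi}}{a^{\frac{5}{2}}},$$
and the integrand here is exactly the target integrand, so $I = - \frac{3 \sqrt{\pi}}{a^{\frac{5}{2}}}$.

Setting $a = \frac{4}{5}$:
$$I = - \frac{75 \sqrt{5} \sqrt{\pi}}{32}.$$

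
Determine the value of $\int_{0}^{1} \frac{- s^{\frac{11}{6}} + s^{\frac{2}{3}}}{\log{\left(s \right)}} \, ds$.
$\log{\left(\frac{10}{17} \right)}$

Introduce a parameter $a$ in the exponent: let $I(a) = \int_{0}^{1} \frac{- s^{\frac{11}{6}} + s^{a}}{\log{\left(s \right)}} \, ds$.

Since $\dfrac{\partial}{\partial a}\,s^{a} = s^{a} \ln s$, the $\ln s$ in the denominator cancels and
$$\frac{dI}{da} = \int_{0}^{1} s^{a} \, ds = \left[\frac{s^{a+1}}{a+1}\right]_0^1 = \frac{1}{a + 1}.$$

Integrating with respect to $a$ gives $I(a) = \log{\left(\frac{6 a}{17} + \frac{6}{17} \right)} + C$.

At $a = \frac{11}{6}$ the integrand is identically $0$, so $I(\frac{11}{6}) = 0$. The closed form gives $0$, hence $C = 0$.

Setting $a = \frac{2}{3}$:
$$I = \log{\left(\frac{10}{17} \right)}.$$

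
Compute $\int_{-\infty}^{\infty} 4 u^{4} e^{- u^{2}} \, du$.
$3 \sqrt{\pi}$

Consider the simpler parametrised integral
$$J(a) = \int_{-\infty}^{\infty} 4 e^{- a u^{2}} \, du = \frac{4 \sqrt{\pi}}{\sqrt{a}}.$$

Differentiating under the integral sign brings down a factor of $(-u^2)$:
$$\frac{dJ}{da} = \int_{-\infty}^{\infty} - 4 u^{2} e^{- a u^{2}} \, du = - \frac{2 \sqrt{\pi}}{a^{\frac{3}{2}}}.$$

Repeating twice in total — each differentiation brings down another $(-u^2)$ — gives
$$\frac{d^{2}J}{da^{2}} = \int_{-\infty}^{\infty} 4 u^{4} e^{- a u^{2}} \, du = \frac{3 \sqrt{\pi}}{a^{\frac{5}{2}}},$$
and the integrand here is exactly the target integrand, so $I = \frac{3 \sqrt{\pi}}{a^{\frac{5}{2}}}$.

Setting $a = 1$:
$$I = 3 \sqrt{\pi}.$$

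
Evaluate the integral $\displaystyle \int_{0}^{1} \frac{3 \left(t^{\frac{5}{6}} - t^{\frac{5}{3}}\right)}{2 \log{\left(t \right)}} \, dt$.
$\log{\left(\frac{11 \sqrt{11}}{64} \right)}$

Consider the one-parameter family: let $I(a) = \int_{0}^{1} \frac{3 \left(- t^{\frac{5}{3}} + t^{a}\right)}{2 \log{\left(t \right)}} \, dt$.

Since $\dfrac{\partial}{\partial a}\,t^{a} = t^{a} \ln t$, the $\ln t$ in the denominator cancels and
$$\frac{dI}{da} = \int_{0}^{1} \frac{3}{2} t^{a} \, dt = \frac{3}{2} \left[\frac{t^{a+1}}{a+1}\right]_0^1 = \frac{3}{2 \left(a + 1\right)}.$$

Integrating with respect to $a$ gives $I(a) = \log{\left(\frac{3 \sqrt{6} \left(a + 1\right)^{\frac{3}{2}}}{32} \right)} + C$.

At $a = \frac{5}{3}$ the integrand is identically $0$, so $I(\frac{5}{3}) = 0$. The closed form gives $0$, hence $C = 0$.

Setting $a = \frac{5}{6}$:
$$I = \log{\left(\frac{11 \sqrt{11}}{64} \right)}.$$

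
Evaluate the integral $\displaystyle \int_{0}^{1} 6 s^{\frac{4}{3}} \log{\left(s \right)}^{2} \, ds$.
$\frac{324}{343}$

Begin with the known integral
$$J(a) = \int_{0}^{1} 6 s^{a} \, ds = \frac{6}{a + 1}.$$

Differentiating under the integral sign brings down a factor of $\ln s$:
$$\frac{dJ}{da} = \int_{0}^{1} 6 s^{a} \log{\left(s \right)} \, ds = - \frac{6}{\left(a + 1\right)^{2}}.$$

Repeating twice in total — each differentiation brings down another $\ln s$ — gives
$$\frac{d^{2}J}{da^{2}} = \int_{0}^{1} 6 s^{a} \log{\left(s \right)}^{2} \, ds = \frac{12}{\left(a + 1\right)^{3}},$$
and the integrand here is exactly the target integrand, so $I = \frac{12}{\left(a + 1\right)^{3}}$.

Setting $a = \frac{4}{3}$:
$$I = \frac{324}{343}.$$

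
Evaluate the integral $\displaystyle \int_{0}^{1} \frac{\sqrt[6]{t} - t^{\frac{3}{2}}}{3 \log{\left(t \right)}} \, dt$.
$- \frac{\log{\left(15 \right)}}{3} + \frac{\log{\left(7 \right)}}{3}$

Replace the exponent $\frac{1}{6}$ by a parameter $a$: let $I(a) = \int_{0}^{1} \frac{- t^{\frac{3}{2}} + t^{a}}{3 \log{\left(t \right)}} \, dt$.

Since $\dfrac{\partial}{\partial a}\,t^{a} = t^{a} \ln t$, the $\ln t$ in the denominator cancels and
$$\frac{dI}{da} = \int_{0}^{1} \frac{1}{3} t^{a} \, dt = \frac{1}{3} \left[\frac{t^{a+1}}{a+1}\right]_0^1 = \frac{1}{3 \left(a + 1\right)}.$$

Integrating with respect to $a$ gives $I(a) = \frac{\log{\left(a + 1 \right)}}{3} - \frac{\log{\left(5 \right)}}{3} + \frac{\log{\left(2 \right)}}{3} + C$.

At $a = \frac{3}{2}$ the integrand is identically $0$, so $I(\frac{3}{2}) = 0$. The closed form gives $0$, hence $C = 0$.

Setting $a = \frac{1}{6}$:
$$I = - \frac{\log{\left(15 \right)}}{3} + \frac{\log{\left(7 \right)}}{3}.$$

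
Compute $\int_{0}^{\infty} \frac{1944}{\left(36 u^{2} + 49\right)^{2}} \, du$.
$\frac{81 \pi}{343}$

Recall the elementary integral
$$J(a) = \int_{0}^{\infty} \frac{3}{2 \left(a^{2} + u^{2}\right)} \, du = \frac{3 \pi}{4 a}.$$

Differentiating under the integral sign with respect to $a$,
$$\frac{dJ}{da} = \int_{0}^{\infty} - \frac{3 a}{\left(a^{2} + u^{2}\right)^{2}} \, du = - \frac{3 \pi}{4 a^{2}},$$
so $\int_{0}^{\infty} \frac{3}{2 \left(a^{2} + u^{2}\right)^{2}} \, du = \frac{3 \pi}{8 a^{3}}$.

Setting $a = \frac{7}{6}$:
$$I = \frac{81 \pi}{343}.$$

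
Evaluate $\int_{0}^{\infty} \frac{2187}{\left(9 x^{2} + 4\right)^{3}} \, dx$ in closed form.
$\frac{2187 \pi}{512}$

Start from the standard arctangent integral
$$J(a) = \int_{0}^{\infty} \frac{3}{a^{2} + x^{2}} \, dx = \frac{3 \pi}{2 a}.$$

Differentiating under the integral sign with respect to $a$,
$$\frac{dJ}{da} = \int_{0}^{\infty} - \frac{6 a}{\left(a^{2} + x^{2}\right)^{2}} \, dx = - \frac{3 \pi}{2 a^{2}},$$
so $\int_{0}^{\infty} \frac{3}{\left(a^{2} + x^{2}\right)^{2}} \, dx = \frac{3 \pi}{4 a^{3}}$.

Repeating — each differentiation of $1/(x^2+a^2)^j$ produces $-2ja/(x^2+a^2)^{j+1}$ — and dividing through by $-2ja$ at each step yields, after $2$ differentiations in total,
$$\int_{0}^{\infty} \frac{3}{\left(a^{2} + x^{2}\right)^{3}} \, dx = \frac{9 \pi}{16 a^{5}}.$$

Setting $a = \frac{2}{3}$:
$$I = \frac{2187 \pi}{512}.$$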